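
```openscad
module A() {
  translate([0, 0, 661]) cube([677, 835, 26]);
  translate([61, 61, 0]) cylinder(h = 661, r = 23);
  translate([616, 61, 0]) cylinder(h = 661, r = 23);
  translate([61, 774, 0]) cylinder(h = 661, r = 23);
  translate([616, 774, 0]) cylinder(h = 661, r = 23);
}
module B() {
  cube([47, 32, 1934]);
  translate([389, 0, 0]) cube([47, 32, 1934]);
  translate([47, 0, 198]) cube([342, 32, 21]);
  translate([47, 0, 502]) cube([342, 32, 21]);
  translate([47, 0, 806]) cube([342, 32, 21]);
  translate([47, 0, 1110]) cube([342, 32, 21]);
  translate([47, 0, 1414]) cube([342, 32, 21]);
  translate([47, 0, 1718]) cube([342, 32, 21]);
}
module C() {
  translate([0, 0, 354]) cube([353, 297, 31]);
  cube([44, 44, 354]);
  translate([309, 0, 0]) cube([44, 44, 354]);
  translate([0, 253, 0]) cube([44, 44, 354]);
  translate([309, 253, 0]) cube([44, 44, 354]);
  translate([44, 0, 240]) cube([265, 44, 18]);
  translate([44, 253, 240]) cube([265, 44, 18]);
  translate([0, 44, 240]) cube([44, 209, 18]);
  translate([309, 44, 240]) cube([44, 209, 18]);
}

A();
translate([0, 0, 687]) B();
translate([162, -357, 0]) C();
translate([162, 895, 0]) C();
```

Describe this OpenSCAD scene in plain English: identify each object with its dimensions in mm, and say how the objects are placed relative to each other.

A is a table with a 677×835 mm rectangular top, 26 mm thick, top surface at z = 687 mm, supported by four round legs of 46 mm diameter, each leg's bounding box inset 38 mm from the nearest pair of top edges, running from the floor.

B is a wooden ladder with two side rails of 47×32 mm section and 1934 mm height, set 436 mm apart overall. Between them run 6 rectangular rungs (32 mm deep, 21 mm thick), front faces flush with the rails' −y face. The bottom of the first rung is 198 mm above the floor and each subsequent rung is 304 mm higher than the one below.

C is a simple wooden stool: a rectangular seat 353 mm (x) by 297 mm (y), 31 mm thick, top face at z = 385 mm, on four square legs, each 44×44 mm in cross-section. The legs rest on z = 0, each flush with a corner of the seat. Four stretchers, 44 mm wide and 18 mm tall, connect adjacent legs with their undersides at z = 240 mm, each running between the inner faces of the legs it joins and aligned with the legs' outer faces on the other axis.

The ladder is on top of the table. Two stools sit around the table at the −y, +y sides.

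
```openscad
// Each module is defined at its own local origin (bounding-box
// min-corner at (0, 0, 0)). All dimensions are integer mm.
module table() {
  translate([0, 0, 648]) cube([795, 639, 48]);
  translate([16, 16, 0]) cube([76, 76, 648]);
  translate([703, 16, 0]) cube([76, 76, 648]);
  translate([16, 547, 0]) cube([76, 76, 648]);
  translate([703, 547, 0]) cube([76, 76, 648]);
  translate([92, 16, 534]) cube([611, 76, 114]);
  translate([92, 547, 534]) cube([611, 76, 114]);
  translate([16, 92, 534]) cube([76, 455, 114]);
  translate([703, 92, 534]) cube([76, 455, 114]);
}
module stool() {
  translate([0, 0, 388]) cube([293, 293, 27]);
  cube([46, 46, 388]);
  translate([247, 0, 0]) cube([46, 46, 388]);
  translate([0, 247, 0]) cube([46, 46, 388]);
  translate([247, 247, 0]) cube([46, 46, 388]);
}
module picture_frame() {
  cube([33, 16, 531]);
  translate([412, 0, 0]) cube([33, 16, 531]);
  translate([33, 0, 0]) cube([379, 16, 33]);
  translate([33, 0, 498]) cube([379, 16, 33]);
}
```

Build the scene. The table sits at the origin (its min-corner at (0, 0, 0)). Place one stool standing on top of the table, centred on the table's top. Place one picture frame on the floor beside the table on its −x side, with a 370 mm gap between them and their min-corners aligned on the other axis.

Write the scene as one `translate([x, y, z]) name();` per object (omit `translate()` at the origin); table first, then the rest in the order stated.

table();
translate([251, 173, 696]) stool();
translate([-815, 0, 0]) picture_frame();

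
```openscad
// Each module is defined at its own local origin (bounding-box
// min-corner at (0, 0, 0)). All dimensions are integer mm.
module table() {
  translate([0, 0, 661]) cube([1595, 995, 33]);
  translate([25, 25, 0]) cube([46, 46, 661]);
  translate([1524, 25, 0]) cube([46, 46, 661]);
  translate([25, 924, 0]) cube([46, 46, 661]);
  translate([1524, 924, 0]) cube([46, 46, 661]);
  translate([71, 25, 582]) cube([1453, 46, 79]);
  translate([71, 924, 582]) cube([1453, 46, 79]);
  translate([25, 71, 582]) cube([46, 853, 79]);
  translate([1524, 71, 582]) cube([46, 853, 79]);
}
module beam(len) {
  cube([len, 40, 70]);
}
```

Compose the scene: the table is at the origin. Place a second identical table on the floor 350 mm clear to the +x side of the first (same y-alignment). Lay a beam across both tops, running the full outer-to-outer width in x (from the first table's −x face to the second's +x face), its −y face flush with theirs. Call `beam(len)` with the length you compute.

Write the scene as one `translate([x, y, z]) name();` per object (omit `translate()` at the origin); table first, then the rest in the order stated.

table();
translate([1945, 0, 0]) table();
translate([0, 0, 694]) beam(3540);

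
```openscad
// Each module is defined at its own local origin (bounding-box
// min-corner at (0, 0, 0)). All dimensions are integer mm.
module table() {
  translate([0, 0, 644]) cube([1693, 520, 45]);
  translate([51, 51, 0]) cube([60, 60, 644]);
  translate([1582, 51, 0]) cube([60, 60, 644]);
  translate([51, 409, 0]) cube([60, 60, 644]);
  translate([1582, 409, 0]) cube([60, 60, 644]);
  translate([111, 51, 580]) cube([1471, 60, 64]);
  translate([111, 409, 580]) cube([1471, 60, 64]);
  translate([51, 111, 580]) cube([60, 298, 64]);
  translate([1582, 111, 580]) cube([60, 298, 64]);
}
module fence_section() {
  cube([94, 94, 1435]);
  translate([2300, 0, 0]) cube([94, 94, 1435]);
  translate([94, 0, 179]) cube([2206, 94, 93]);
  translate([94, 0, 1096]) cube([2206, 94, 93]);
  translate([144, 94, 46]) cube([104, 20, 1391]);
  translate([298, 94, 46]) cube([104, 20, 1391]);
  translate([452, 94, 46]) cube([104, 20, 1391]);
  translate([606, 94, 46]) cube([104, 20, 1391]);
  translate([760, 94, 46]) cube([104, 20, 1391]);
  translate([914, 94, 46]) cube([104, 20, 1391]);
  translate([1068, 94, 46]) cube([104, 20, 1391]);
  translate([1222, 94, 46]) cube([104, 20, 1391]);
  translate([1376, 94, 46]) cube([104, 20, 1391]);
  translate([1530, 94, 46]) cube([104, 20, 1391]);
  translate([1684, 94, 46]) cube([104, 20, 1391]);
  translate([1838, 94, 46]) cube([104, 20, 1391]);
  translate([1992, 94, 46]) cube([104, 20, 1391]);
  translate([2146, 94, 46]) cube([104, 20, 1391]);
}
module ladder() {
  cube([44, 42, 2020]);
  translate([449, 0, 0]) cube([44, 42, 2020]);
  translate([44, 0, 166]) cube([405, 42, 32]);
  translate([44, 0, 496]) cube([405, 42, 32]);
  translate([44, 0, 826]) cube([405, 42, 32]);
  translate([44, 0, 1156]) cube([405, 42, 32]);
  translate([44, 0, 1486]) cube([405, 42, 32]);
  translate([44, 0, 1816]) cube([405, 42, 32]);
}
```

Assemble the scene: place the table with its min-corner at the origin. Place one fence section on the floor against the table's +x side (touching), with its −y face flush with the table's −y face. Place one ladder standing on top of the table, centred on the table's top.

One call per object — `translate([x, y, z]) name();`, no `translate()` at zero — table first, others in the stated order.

table();
translate([1693, 0, 0]) fence_section();
translate([600, 239, 689]) ladder();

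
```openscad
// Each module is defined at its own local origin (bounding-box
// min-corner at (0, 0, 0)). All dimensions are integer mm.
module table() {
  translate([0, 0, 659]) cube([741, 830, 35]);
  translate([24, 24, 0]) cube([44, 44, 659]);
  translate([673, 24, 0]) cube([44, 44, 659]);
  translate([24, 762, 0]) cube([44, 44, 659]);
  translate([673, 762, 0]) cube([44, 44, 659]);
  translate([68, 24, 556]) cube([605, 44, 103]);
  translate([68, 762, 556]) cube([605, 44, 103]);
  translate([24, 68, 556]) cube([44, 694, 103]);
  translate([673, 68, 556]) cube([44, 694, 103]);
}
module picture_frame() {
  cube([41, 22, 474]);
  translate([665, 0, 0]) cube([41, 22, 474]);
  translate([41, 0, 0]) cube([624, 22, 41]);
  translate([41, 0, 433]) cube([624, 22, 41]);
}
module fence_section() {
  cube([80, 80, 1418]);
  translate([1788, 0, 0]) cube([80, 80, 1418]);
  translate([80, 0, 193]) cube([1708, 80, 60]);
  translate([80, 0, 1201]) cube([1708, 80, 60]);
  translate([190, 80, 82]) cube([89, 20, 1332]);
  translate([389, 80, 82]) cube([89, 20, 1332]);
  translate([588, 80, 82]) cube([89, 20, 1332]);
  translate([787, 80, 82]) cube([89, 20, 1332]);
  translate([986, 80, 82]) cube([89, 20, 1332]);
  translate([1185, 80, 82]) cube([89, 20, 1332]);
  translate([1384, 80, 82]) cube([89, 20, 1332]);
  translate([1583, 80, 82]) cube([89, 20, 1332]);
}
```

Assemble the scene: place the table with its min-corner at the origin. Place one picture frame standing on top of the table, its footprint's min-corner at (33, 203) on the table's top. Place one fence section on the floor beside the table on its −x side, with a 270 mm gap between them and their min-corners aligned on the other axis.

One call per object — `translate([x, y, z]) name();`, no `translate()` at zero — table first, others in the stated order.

table();
translate([33, 203, 694]) picture_frame();
translate([-2138, 0, 0]) fence_section();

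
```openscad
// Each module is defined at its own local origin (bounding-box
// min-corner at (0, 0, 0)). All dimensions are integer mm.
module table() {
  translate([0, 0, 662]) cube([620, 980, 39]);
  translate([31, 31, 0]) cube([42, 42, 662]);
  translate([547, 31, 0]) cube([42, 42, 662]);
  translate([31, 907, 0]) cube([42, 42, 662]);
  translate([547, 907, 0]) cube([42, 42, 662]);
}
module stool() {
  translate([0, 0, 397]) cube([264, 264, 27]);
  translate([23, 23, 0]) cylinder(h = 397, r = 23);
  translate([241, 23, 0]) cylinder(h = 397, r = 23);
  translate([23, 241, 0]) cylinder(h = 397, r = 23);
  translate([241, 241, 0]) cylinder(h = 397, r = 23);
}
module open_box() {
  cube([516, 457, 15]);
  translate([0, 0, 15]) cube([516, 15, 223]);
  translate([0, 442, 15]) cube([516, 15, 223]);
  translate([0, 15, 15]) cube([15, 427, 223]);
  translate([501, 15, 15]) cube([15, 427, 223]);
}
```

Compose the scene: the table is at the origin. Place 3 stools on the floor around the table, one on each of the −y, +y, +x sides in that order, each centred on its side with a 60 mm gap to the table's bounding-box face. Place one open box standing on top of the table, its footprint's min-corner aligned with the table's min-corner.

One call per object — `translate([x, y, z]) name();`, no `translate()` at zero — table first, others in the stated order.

table();
translate([178, -324, 0]) stool();
translate([178, 1040, 0]) stool();
translate([680, 358, 0]) stool();
translate([0, 0, 701]) open_box();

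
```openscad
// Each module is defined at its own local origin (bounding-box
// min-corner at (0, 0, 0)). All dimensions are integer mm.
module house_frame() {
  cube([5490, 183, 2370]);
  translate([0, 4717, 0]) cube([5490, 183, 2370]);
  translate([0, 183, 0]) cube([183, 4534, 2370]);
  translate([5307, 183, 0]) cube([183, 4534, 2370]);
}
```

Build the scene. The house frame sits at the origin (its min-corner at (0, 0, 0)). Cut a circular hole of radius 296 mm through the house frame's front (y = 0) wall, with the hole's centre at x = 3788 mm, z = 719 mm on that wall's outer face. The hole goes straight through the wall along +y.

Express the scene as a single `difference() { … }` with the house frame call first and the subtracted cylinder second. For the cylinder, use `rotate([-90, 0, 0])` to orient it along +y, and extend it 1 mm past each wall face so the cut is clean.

difference() {
  house_frame();
  translate([3788, -1, 719]) rotate([-90, 0, 0]) cylinder(h = 185, r = 296);
}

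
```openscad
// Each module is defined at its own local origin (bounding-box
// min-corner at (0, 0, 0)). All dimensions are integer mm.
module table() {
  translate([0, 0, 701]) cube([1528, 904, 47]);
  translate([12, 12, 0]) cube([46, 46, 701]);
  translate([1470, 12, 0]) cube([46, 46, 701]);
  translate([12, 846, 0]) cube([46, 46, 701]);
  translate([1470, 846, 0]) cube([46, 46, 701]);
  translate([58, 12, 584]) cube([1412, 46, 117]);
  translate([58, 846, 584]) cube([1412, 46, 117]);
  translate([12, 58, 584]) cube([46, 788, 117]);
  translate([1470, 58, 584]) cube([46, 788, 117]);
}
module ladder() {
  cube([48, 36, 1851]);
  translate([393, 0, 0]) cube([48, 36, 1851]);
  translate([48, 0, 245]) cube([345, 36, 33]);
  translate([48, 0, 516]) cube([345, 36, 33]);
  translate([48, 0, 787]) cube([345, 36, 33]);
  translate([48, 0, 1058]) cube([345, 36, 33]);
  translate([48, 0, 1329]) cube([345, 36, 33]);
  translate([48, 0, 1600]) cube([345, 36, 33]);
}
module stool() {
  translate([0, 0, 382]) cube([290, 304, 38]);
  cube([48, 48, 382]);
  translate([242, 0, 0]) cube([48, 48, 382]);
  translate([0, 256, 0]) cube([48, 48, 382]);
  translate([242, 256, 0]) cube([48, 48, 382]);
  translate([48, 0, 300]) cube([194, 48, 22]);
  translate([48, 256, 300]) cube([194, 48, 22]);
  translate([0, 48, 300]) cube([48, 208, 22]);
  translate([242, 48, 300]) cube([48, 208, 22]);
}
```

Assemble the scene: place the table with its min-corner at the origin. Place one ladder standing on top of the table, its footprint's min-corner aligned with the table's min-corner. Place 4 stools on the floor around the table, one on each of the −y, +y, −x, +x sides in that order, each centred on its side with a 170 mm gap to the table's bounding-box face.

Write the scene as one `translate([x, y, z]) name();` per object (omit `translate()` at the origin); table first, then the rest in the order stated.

table();
translate([0, 0, 748]) ladder();
translate([619, -474, 0]) stool();
translate([619, 1074, 0]) stool();
translate([-460, 300, 0]) stool();
translate([1698, 300, 0]) stool();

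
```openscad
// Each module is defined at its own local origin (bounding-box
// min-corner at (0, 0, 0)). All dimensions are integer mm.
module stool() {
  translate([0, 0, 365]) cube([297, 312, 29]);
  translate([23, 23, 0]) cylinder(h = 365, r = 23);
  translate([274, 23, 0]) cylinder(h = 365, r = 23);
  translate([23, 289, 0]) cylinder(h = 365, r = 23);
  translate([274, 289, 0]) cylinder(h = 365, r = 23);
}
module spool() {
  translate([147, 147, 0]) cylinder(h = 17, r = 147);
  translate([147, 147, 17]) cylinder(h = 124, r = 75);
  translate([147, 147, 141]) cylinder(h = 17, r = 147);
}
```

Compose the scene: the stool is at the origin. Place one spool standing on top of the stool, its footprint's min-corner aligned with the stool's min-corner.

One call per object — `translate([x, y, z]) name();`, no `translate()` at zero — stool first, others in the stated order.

stool();
translate([0, 0, 394]) spool();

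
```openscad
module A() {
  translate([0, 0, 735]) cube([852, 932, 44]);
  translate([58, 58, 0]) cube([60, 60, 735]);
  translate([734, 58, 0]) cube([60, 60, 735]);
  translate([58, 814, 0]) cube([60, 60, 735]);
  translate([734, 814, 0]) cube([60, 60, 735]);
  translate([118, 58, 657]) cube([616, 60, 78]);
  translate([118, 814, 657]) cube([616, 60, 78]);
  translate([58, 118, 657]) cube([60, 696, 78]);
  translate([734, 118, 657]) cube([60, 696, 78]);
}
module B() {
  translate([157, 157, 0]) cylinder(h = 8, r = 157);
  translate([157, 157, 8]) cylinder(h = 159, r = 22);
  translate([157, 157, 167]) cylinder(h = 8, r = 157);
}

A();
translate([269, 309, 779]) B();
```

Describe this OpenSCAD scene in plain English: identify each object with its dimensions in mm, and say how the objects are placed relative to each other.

A is a rectangular dining table. The top is 852×932×44 mm with its upper surface at z = 779 mm. It stands on four 60×60 mm square legs, each inset 58 mm from the nearest pair of top edges, running from the floor to the underside of the top. Four apron rails, 60 mm thick and 78 mm tall, run between adjacent legs with their top edges flush with the underside of the top and their outer faces flush with the legs' outer faces.

B is a spool: two coaxial disc flanges of radius 157 mm and thickness 8 mm, joined by a core cylinder of radius 22 mm and height 159 mm. The lower flange rests on z = 0 and the three cylinders share a vertical axis.

The spool is on top of the table, centred.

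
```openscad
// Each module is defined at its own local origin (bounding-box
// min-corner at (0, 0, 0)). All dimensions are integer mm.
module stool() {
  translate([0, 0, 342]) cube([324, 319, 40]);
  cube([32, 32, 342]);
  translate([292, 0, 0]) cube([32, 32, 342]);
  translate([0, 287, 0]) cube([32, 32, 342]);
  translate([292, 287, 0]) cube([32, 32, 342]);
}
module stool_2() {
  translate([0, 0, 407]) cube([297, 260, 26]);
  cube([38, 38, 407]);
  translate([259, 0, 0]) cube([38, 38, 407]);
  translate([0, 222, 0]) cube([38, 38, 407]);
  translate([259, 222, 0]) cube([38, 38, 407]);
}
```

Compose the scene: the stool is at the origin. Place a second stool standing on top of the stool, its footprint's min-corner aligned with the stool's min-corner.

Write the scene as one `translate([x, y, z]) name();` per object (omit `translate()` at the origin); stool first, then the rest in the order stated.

stool();
translate([0, 0, 382]) stool_2();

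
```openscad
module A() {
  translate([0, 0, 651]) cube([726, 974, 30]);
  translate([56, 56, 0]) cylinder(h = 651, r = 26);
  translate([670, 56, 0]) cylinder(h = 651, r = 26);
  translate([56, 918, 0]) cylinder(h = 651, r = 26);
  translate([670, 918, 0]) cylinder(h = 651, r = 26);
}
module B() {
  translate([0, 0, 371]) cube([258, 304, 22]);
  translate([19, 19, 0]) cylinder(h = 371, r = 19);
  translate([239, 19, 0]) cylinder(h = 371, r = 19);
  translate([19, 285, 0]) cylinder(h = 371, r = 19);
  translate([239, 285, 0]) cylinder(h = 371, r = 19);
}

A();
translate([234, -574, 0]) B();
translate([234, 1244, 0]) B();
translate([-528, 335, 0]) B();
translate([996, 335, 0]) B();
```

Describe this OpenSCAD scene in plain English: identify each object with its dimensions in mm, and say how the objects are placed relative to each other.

A is a table: top 726 mm (x) × 974 mm (y), 30 mm thick, upper face at z = 681 mm, on four round legs of 52 mm diameter, each leg's bounding box inset 30 mm from the nearest pair of top edges, running from z = 0 to the bottom of the top.

B is a four-legged stool. The seat is 258×304 mm, 22 mm thick, top at z = 393 mm. It stands on four round legs, each 38 mm in diameter, from z = 0 to the seat underside, each leg's axis is inset half a diameter from the nearest pair of seat edges (so the leg's bounding box is flush with the corner).

Four stools sit around the table at the −y, +y, −x, +x sides.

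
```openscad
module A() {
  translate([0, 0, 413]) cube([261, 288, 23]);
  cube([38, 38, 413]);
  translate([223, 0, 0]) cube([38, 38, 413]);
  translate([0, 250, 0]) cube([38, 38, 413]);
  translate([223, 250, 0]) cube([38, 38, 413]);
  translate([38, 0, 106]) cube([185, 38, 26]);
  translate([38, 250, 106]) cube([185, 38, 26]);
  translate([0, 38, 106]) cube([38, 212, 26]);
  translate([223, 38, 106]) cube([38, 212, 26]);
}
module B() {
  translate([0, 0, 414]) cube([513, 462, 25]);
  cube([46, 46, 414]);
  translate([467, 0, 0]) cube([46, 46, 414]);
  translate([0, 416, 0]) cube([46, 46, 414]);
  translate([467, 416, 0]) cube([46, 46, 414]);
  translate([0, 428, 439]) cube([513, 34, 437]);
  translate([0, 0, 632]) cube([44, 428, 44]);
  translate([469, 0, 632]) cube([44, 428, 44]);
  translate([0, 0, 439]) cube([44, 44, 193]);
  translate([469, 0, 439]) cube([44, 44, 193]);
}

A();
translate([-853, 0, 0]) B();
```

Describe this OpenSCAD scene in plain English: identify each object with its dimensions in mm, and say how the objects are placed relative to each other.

A is a four-legged stool. The seat is 261×288 mm, 23 mm thick, top at z = 436 mm. It stands on four square legs, each 38×38 mm in cross-section, from z = 0 to the seat underside, each flush with a corner of the seat. Four stretchers, 38 mm wide and 26 mm tall, connect adjacent legs with their undersides at z = 106 mm, each running between the inner faces of the legs it joins and aligned with the legs' outer faces on the other axis.

B is a chair: 513×462 mm seat, 25 mm thick, top at z = 439 mm, on four 46 mm square corner legs flush with the seat edges. A 34 mm thick backrest slab spans the full seat width, extending 437 mm above the seat top, its back face flush with the seat's +y edge. Two armrests of 44×44 mm section run along each side from the seat's front edge to the front of the backrest, top faces 237 mm above the seat top and outer faces flush with the seat's x-edges; a 44×44 mm post under the front of each armrest stands on the seat at the front corner.

The chair is on the floor beside the stool on its −x side.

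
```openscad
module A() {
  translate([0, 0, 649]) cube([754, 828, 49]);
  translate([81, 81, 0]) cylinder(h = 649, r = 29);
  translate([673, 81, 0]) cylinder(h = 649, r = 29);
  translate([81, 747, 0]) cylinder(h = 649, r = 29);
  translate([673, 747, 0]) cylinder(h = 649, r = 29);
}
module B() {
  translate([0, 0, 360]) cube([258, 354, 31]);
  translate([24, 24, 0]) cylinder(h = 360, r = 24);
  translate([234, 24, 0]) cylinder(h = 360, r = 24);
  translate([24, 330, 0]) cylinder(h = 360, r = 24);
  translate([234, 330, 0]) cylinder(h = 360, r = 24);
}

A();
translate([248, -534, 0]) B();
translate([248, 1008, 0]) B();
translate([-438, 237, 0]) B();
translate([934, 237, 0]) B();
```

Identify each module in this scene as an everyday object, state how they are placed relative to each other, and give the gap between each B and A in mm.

Each stool's nearest face is 180 mm from the table's bounding box.

A is a table. B is a stool. Four stools sit around the table at the −y, +y, −x, +x sides. The gap between each stool and the table is 180 mm.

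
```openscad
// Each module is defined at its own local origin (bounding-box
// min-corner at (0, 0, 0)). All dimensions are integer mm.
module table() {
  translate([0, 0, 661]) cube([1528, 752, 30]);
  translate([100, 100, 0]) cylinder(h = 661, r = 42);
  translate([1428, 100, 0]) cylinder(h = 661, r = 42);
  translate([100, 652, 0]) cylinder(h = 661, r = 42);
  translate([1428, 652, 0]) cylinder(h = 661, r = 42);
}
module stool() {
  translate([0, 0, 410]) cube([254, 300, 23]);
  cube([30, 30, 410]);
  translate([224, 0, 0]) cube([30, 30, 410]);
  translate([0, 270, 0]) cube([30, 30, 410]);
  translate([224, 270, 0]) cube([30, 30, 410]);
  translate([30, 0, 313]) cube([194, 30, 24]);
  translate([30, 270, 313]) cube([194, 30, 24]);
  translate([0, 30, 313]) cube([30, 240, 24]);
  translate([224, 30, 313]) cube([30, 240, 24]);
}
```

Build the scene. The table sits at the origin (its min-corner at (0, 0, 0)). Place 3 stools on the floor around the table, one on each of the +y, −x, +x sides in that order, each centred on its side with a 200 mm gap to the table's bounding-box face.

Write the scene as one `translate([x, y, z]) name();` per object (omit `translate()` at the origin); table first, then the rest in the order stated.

table();
translate([637, 952, 0]) stool();
translate([-454, 226, 0]) stool();
translate([1728, 226, 0]) stool();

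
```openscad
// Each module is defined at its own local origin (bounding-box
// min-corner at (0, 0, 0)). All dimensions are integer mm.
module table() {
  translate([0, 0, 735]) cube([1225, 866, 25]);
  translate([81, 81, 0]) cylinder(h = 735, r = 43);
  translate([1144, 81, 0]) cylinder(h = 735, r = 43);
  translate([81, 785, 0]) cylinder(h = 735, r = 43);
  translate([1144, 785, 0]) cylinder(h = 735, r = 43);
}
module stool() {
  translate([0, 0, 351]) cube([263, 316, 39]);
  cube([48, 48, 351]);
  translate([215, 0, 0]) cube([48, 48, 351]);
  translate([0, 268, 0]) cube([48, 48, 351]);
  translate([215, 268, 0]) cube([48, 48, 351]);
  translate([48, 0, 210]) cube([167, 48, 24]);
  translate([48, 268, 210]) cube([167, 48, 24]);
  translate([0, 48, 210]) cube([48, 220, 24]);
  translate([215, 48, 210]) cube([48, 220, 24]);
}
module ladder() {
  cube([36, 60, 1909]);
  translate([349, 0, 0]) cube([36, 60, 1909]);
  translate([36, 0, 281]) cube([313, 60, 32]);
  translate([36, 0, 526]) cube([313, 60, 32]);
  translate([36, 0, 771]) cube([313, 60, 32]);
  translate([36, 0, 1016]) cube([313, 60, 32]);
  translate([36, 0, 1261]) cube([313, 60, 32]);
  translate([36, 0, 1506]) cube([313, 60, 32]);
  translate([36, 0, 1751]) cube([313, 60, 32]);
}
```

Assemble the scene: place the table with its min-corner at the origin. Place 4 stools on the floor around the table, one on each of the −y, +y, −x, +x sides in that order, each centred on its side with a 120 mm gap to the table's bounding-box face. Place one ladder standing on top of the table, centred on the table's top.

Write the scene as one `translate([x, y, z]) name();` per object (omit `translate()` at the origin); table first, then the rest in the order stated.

table();
translate([481, -436, 0]) stool();
translate([481, 986, 0]) stool();
translate([-383, 275, 0]) stool();
translate([1345, 275, 0]) stool();
translate([420, 403, 760]) ladder();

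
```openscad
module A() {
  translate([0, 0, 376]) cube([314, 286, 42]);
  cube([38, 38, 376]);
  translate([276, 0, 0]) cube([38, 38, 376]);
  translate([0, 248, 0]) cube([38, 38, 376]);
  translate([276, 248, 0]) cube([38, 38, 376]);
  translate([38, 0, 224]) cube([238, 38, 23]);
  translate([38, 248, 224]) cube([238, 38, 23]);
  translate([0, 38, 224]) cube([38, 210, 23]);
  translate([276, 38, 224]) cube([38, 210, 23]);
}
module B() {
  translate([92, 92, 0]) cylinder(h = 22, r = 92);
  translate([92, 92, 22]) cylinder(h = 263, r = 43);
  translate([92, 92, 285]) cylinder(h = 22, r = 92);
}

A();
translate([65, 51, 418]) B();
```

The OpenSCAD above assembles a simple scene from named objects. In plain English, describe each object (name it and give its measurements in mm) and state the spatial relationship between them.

A is a simple wooden stool: a rectangular seat 314 mm (x) by 286 mm (y), 42 mm thick, top face at z = 418 mm, on four square legs, each 38×38 mm in cross-section. The legs rest on z = 0, each flush with a corner of the seat. Four stretchers, 38 mm wide and 23 mm tall, connect adjacent legs with their undersides at z = 224 mm, each running between the inner faces of the legs it joins and aligned with the legs' outer faces on the other axis.

B is a spool: two coaxial disc flanges of radius 92 mm and thickness 22 mm, joined by a core cylinder of radius 43 mm and height 263 mm. The lower flange rests on z = 0 and the three cylinders share a vertical axis.

The spool is on top of the stool, centred.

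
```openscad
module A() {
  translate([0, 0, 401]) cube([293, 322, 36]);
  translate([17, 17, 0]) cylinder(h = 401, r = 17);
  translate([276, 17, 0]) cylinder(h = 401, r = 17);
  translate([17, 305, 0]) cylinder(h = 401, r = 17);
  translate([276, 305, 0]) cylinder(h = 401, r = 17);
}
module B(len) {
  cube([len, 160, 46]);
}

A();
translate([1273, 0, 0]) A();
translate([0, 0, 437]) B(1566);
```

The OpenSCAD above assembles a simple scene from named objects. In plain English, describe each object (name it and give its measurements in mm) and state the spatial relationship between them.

A is a simple wooden stool: a rectangular seat 293 mm (x) by 322 mm (y), 36 mm thick, top face at z = 437 mm, on four round legs, each 34 mm in diameter. The legs rest on z = 0, each leg's axis is inset half a diameter from the nearest pair of seat edges (so the leg's bounding box is flush with the corner).

B is a rectangular beam 1566 mm long (x), 160 mm deep (y), 46 mm thick (z).

The beam spans the tops of two stools placed 980 mm apart, resting at z = 437 mm.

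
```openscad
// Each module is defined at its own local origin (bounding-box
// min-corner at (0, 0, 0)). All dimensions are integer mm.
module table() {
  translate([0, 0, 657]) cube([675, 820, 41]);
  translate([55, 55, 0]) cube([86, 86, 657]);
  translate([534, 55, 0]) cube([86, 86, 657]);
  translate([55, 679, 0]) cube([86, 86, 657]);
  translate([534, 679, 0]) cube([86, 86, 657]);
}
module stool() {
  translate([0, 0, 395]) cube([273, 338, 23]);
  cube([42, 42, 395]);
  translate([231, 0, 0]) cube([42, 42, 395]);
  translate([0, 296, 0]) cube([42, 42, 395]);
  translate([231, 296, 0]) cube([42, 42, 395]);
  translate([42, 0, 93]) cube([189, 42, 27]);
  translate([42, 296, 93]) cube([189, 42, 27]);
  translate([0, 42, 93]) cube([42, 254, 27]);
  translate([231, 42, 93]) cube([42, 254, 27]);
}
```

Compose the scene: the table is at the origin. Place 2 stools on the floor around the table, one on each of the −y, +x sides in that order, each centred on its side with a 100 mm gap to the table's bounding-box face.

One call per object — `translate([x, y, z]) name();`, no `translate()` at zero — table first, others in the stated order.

table();
translate([201, -438, 0]) stool();
translate([775, 241, 0]) stool();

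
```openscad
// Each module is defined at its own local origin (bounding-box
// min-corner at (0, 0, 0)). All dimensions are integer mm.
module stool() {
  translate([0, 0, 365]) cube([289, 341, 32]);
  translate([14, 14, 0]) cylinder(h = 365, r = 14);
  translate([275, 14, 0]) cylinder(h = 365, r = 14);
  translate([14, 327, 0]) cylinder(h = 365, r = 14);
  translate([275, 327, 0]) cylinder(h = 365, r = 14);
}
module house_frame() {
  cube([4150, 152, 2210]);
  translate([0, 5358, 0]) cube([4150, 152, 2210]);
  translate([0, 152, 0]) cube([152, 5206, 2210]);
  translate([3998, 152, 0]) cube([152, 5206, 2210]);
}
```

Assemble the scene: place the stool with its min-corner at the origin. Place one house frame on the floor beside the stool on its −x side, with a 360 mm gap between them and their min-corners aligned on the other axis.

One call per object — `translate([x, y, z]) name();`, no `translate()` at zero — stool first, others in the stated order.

stool();
translate([-4510, 0, 0]) house_frame();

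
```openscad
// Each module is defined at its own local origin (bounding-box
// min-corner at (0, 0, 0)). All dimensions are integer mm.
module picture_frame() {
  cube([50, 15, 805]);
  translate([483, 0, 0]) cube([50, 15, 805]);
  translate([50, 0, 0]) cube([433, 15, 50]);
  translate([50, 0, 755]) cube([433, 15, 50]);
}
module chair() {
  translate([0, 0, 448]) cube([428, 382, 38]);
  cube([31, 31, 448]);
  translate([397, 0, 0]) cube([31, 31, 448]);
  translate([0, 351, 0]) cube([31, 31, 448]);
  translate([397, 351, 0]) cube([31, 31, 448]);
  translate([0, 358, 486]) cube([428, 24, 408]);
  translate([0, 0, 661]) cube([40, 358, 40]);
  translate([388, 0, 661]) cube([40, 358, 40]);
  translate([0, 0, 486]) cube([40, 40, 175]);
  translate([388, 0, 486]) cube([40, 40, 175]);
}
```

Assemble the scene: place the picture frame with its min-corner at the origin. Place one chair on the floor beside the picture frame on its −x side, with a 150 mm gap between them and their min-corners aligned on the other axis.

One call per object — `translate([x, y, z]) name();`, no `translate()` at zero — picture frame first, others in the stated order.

picture_frame();
translate([-578, 0, 0]) chair();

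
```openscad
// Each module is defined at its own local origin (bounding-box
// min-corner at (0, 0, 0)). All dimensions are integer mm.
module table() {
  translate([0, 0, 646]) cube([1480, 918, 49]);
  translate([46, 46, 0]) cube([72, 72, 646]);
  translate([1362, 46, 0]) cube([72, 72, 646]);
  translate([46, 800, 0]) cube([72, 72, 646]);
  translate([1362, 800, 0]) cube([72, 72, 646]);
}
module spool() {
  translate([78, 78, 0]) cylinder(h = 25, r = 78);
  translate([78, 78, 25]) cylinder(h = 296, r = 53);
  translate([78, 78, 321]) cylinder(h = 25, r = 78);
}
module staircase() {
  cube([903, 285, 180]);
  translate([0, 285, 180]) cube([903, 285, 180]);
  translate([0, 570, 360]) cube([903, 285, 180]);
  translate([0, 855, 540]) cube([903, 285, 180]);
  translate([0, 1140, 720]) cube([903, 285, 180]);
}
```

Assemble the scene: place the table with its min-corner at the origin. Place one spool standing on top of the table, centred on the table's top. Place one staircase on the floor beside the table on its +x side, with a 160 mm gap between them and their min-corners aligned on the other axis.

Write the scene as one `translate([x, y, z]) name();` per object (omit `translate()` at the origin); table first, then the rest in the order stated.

table();
translate([662, 381, 695]) spool();
translate([1640, 0, 0]) staircase();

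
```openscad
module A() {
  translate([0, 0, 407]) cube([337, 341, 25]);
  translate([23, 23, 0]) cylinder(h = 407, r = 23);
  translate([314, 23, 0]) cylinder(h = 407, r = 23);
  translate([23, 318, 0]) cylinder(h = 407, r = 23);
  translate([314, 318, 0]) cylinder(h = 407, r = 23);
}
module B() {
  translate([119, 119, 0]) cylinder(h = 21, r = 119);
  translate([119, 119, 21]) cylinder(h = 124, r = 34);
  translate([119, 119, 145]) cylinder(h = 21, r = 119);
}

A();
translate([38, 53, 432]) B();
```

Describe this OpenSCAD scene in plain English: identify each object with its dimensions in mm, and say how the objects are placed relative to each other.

A is a four-legged stool. The seat is 337×341 mm, 25 mm thick, top at z = 432 mm. It stands on four round legs, each 46 mm in diameter, from z = 0 to the seat underside, each leg's axis is inset half a diameter from the nearest pair of seat edges (so the leg's bounding box is flush with the corner).

B is a spool: two coaxial disc flanges of radius 119 mm and thickness 21 mm, joined by a core cylinder of radius 34 mm and height 124 mm. The lower flange rests on z = 0 and the three cylinders share a vertical axis.

The spool is on top of the stool.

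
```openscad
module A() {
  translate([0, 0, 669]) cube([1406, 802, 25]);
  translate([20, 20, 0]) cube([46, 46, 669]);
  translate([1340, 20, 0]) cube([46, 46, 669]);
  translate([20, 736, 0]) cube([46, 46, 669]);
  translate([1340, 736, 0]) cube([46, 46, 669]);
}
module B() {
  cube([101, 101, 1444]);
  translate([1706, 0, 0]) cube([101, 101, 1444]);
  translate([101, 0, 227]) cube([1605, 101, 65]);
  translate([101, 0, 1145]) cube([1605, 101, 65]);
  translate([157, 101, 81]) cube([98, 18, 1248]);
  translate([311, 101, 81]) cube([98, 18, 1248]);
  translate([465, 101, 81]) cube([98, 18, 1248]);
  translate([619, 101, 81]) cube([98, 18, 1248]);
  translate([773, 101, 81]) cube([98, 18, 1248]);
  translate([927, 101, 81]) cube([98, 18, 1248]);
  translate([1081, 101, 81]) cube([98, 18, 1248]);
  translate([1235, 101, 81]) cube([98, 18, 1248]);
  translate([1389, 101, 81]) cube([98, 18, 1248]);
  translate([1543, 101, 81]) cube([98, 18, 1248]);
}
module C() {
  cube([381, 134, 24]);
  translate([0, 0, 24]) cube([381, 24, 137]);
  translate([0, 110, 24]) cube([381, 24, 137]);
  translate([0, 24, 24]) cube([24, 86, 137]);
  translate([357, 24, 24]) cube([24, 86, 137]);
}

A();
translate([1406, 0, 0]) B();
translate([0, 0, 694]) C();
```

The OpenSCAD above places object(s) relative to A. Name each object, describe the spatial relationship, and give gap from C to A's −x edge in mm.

The open box's min-x is at 0; the table's min-x is 0; gap = 0 mm.

A is a table. B is a fence section. C is an open box. The fence section is against the table's +x side, with their −y faces flush. The open box is on top of the table. The gap from the open box to the table's −x edge is 0 mm.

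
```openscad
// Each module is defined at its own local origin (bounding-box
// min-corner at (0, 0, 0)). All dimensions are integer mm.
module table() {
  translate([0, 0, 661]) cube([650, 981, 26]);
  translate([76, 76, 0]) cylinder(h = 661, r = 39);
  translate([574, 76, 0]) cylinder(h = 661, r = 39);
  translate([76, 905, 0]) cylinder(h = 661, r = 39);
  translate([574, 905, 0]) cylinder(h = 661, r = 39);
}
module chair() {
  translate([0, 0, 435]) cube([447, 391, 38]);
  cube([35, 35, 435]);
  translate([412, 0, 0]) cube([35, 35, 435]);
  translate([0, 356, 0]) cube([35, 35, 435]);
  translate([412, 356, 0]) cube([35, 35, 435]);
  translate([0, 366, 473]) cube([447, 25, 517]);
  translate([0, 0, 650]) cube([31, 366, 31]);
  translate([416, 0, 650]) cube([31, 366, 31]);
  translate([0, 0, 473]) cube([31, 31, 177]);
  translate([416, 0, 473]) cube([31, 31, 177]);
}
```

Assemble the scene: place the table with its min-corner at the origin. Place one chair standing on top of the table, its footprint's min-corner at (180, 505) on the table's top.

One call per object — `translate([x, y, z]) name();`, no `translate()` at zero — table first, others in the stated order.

table();
translate([180, 505, 687]) chair();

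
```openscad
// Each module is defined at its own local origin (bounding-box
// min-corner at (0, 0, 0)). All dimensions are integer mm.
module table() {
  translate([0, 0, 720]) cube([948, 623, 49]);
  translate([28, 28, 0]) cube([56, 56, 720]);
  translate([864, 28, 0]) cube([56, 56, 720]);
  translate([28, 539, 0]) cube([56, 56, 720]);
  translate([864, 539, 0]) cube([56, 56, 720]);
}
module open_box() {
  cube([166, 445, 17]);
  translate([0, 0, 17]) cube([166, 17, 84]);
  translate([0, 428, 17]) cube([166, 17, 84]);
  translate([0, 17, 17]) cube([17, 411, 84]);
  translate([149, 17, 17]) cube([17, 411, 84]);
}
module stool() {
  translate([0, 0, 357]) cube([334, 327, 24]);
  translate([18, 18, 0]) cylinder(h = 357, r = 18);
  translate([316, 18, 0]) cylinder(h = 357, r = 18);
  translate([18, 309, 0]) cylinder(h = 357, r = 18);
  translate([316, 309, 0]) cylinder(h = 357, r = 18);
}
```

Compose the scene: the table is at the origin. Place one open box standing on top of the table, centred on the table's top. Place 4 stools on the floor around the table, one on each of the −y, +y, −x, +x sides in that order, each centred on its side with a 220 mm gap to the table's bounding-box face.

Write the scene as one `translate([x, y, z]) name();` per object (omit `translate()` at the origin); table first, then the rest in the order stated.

table();
translate([391, 89, 769]) open_box();
translate([307, -547, 0]) stool();
translate([307, 843, 0]) stool();
translate([-554, 148, 0]) stool();
translate([1168, 148, 0]) stool();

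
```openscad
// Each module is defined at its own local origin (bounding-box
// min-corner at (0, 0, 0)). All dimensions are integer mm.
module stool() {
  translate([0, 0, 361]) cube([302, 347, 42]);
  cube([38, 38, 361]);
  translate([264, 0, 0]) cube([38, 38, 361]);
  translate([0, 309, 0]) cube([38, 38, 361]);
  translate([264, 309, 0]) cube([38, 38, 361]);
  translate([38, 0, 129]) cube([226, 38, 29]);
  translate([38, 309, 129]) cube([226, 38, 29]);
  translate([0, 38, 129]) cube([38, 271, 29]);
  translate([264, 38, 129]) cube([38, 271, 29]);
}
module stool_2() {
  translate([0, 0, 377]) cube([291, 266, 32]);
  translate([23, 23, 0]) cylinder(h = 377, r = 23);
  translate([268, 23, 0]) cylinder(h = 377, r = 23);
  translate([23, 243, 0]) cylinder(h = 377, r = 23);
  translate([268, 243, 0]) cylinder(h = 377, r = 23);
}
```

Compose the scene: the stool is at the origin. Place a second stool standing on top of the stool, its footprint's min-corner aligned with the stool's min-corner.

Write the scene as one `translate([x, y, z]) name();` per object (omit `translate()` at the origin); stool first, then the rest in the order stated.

stool();
translate([0, 0, 403]) stool_2();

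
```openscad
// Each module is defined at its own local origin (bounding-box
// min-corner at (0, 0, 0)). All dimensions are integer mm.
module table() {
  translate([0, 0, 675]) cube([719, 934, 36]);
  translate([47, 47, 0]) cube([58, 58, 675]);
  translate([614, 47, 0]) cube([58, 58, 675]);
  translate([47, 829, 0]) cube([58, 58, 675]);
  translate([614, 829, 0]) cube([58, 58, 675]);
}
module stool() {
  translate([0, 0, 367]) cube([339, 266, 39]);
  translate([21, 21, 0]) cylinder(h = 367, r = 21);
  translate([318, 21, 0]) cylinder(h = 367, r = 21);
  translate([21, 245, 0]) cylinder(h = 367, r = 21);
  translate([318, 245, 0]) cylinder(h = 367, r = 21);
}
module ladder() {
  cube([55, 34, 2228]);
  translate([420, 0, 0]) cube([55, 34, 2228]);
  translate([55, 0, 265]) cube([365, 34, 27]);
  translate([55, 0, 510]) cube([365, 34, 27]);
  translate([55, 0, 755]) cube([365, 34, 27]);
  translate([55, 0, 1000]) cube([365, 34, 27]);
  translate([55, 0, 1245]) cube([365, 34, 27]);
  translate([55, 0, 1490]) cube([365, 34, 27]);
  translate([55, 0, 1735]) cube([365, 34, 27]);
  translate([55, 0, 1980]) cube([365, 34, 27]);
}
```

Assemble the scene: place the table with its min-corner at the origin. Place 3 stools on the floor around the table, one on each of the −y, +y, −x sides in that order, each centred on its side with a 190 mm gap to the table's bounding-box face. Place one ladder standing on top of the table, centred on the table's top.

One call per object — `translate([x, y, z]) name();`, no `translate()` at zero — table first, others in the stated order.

table();
translate([190, -456, 0]) stool();
translate([190, 1124, 0]) stool();
translate([-529, 334, 0]) stool();
translate([122, 450, 711]) ladder();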